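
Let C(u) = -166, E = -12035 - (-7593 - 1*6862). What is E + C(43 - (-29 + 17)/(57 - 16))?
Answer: 2254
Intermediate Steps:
E = 2420 (E = -12035 - (-7593 - 6862) = -12035 - 1*(-14455) = -12035 + 14455 = 2420)
E + C(43 - (-29 + 17)/(57 - 16)) = 2420 - 166 = 2254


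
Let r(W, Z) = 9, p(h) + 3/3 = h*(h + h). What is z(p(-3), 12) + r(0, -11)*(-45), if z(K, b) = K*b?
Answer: -201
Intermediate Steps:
p(h) = -1 + 2*h**2 (p(h) = -1 + h*(h + h) = -1 + h*(2*h) = -1 + 2*h**2)
z(p(-3), 12) + r(0, -11)*(-45) = (-1 + 2*(-3)**2)*12 + 9*(-45) = (-1 + 2*9)*12 - 405 = (-1 + 18)*12 - 405 = 17*12 - 405 = 204 - 405 = -201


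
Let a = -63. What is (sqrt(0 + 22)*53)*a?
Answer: -3339*sqrt(22) ≈ -15661.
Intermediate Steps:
(sqrt(0 + 22)*53)*a = (sqrt(0 + 22)*53)*(-63) = (sqrt(22)*53)*(-63) = (53*sqrt(22))*(-63) = -3339*sqrt(22)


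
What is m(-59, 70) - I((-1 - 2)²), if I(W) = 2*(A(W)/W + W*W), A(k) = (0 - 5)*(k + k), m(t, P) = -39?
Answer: -181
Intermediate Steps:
A(k) = -10*k
I(W) = -20 + 2*W² (I(W) = 2*((-10*W)/W + W*W) = 2*(-10 + W²) = -20 + 2*W²)
m(-59, 70) - I((-1 - 2)²) = -39 - (-20 + 2*((-1 - 2)²)²) = -39 - (-20 + 2*((-3)²)²) = -39 - (-20 + 2*9²) = -39 - (-20 + 2*81) = -39 - (-20 + 162) = -39 - 1*142 = -39 - 142 = -181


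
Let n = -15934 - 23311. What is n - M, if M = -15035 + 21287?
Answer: -45497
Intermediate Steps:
M = 6252
n = -39245
n - M = -39245 - 1*6252 = -39245 - 6252 = -45497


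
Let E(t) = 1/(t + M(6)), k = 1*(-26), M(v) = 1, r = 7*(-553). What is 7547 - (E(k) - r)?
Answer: 91901/25 ≈ 3676.0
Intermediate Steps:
r = -3871
k = -26
E(t) = 1/(1 + t) (E(t) = 1/(t + 1) = 1/(1 + t))
7547 - (E(k) - r) = 7547 - (1/(1 - 26) - 1*(-3871)) = 7547 - (1/(-25) + 3871) = 7547 - (-1/25 + 3871) = 7547 - 1*96774/25 = 7547 - 96774/25 = 91901/25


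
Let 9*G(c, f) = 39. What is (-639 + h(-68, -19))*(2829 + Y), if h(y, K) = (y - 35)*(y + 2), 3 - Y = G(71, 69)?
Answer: 17415599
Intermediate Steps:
G(c, f) = 13/3 (G(c, f) = (1/9)*39 = 13/3)
Y = -4/3 (Y = 3 - 1*13/3 = 3 - 13/3 = -4/3 ≈ -1.3333)
h(y, K) = (-35 + y)*(2 + y)
(-639 + h(-68, -19))*(2829 + Y) = (-639 + (-70 + (-68)**2 - 33*(-68)))*(2829 - 4/3) = (-639 + (-70 + 4624 + 2244))*(8483/3) = (-639 + 6798)*(8483/3) = 6159*(8483/3) = 17415599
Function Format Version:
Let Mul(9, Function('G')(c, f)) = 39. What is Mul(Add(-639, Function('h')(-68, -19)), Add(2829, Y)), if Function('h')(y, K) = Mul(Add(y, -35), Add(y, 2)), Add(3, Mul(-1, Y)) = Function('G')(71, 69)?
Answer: 17415599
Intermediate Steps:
Function('G')(c, f) = Rational(13, 3) (Function('G')(c, f) = Mul(Rational(1, 9), 39) = Rational(13, 3))
Y = Rational(-4, 3) (Y = Add(3, Mul(-1, Rational(13, 3))) = Add(3, Rational(-13, 3)) = Rational(-4, 3) ≈ -1.3333)
Function('h')(y, K) = Mul(Add(-35, y), Add(2, y))
Mul(Add(-639, Function('h')(-68, -19)), Add(2829, Y)) = Mul(Add(-639, Add(-70, Pow(-68, 2), Mul(-33, -68))), Add(2829, Rational(-4, 3))) = Mul(Add(-639, Add(-70, 4624, 2244)), Rational(8483, 3)) = Mul(Add(-639, 6798), Rational(8483, 3)) = Mul(6159, Rational(8483, 3)) = 17415599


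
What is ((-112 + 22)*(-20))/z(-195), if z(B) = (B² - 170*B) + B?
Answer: 30/1183 ≈ 0.025359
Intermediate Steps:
z(B) = B² - 169*B
((-112 + 22)*(-20))/z(-195) = ((-112 + 22)*(-20))/((-195*(-169 - 195))) = (-90*(-20))/((-195*(-364))) = 1800/70980 = 1800*(1/70980) = 30/1183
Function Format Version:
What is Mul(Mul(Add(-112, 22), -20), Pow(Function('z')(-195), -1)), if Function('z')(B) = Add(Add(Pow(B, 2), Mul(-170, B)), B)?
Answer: Rational(30, 1183) ≈ 0.025359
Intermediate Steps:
Function('z')(B) = Add(Pow(B, 2), Mul(-169, B))
Mul(Mul(Add(-112, 22), -20), Pow(Function('z')(-195), -1)) = Mul(Mul(Add(-112, 22), -20), Pow(Mul(-195, Add(-169, -195)), -1)) = Mul(Mul(-90, -20), Pow(Mul(-195, -364), -1)) = Mul(1800, Pow(70980, -1)) = Mul(1800, Rational(1, 70980)) = Rational(30, 1183)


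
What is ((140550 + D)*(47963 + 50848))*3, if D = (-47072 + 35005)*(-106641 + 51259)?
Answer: 198146235041352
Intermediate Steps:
D = 668294594 (D = -12067*(-55382) = 668294594)
((140550 + D)*(47963 + 50848))*3 = ((140550 + 668294594)*(47963 + 50848))*3 = (668435144*98811)*3 = 66048745013784*3 = 198146235041352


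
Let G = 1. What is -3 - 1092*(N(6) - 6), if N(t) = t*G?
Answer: -3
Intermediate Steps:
N(t) = t (N(t) = t*1 = t)
-3 - 1092*(N(6) - 6) = -3 - 1092*(6 - 6) = -3 - 1092*0 = -3 - 156*0 = -3 + 0 = -3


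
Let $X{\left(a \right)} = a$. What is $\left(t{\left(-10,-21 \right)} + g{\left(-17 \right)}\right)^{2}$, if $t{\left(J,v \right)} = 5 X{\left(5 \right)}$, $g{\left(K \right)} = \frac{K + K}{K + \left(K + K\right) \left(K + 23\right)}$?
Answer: $\frac{106929}{169} \approx 632.72$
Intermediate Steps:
$g{\left(K \right)} = \frac{2 K}{K + 2 K \left(23 + K\right)}$
$t{\left(J,v \right)} = 25$ ($t{\left(J,v \right)} = 5 \cdot 5 = 25$)
$\left(t{\left(-10,-21 \right)} + g{\left(-17 \right)}\right)^{2} = \left(25 + \frac{2}{47 + 2 \left(-17\right)}\right)^{2} = \left(25 + \frac{2}{47 - 34}\right)^{2} = \left(25 + \frac{2}{13}\right)^{2} = \left(\frac{327}{13}\right)^{2} = \frac{106929}{169}$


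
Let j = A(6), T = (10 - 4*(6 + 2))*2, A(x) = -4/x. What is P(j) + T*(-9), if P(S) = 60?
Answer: 456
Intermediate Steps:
T = -44 (T = (10 - 4*8)*2 = (10 - 32)*2 = -22*2 = -44)
j = -2/3 (j = -4/6 = -4*1/6 = -2/3 ≈ -0.66667)
P(j) + T*(-9) = 60 - 44*(-9) = 60 + 396 = 456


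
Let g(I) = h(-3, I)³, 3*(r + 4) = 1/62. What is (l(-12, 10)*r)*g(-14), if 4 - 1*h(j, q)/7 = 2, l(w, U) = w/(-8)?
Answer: -509698/31 ≈ -16442.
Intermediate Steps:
l(w, U) = -w/8 (l(w, U) = w*(-⅛) = -w/8)
h(j, q) = 14 (h(j, q) = 28 - 7*2 = 28 - 14 = 14)
r = -743/186 (r = -4 + (⅓)/62 = -4 + (⅓)*(1/62) = -4 + 1/186 = -743/186 ≈ -3.9946)
g(I) = 2744 (g(I) = 14³ = 2744)
(l(-12, 10)*r)*g(-14) = (-⅛*(-12)*(-743/186))*2744 = ((3/2)*(-743/186))*2744 = -743/124*2744 = -509698/31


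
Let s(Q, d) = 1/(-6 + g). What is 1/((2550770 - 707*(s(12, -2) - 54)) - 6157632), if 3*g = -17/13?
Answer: -251/895712111 ≈ -2.8022e-7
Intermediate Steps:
g = -17/39 (g = (-17/13)/3 = (-17*1/13)/3 = (⅓)*(-17/13) = -17/39 ≈ -0.43590)
s(Q, d) = -39/251 (s(Q, d) = 1/(-6 - 17/39) = 1/(-251/39) = -39/251)
1/((2550770 - 707*(s(12, -2) - 54)) - 6157632) = 1/((2550770 - 707*(-39/251 - 54)) - 6157632) = 1/((2550770 - 707*(-13593)/251) - 6157632) = 1/((2550770 - 1*(-9610251/251)) - 6157632) = 1/((2550770 + 9610251/251) - 6157632) = 1/(649853521/251 - 6157632) = 1/(-895712111/251) = -251/895712111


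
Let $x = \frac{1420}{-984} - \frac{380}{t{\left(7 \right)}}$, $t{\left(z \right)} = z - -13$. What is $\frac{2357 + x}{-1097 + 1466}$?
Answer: $\frac{574793}{90774} \approx 6.3321$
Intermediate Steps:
$t{\left(z \right)} = 13 + z$ ($t{\left(z \right)} = z + 13 = 13 + z$)
$x = - \frac{5029}{246}$ ($x = \frac{1420}{-984} - \frac{380}{13 + 7} = 1420 \left(- \frac{1}{984}\right) - \frac{380}{20} = - \frac{355}{246} - 19 = - \frac{5029}{246} \approx -20.443$)
$\frac{2357 + x}{-1097 + 1466} = \frac{2357 - \frac{5029}{246}}{-1097 + 1466} = \frac{574793}{246 \cdot 369} = \frac{574793}{246} \cdot \frac{1}{369} = \frac{574793}{90774}$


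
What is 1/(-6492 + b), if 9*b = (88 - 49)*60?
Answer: -1/6232 ≈ -0.00016046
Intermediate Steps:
b = 260 (b = ((88 - 49)*60)/9 = (39*60)/9 = (⅑)*2340 = 260)
1/(-6492 + b) = 1/(-6492 + 260) = 1/(-6232) = -1/6232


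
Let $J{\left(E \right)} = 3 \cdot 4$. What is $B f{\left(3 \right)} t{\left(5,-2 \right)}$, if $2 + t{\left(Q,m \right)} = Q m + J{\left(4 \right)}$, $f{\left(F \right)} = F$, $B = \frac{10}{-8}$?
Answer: $0$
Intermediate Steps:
$B = - \frac{5}{4}$ ($B = 10 \left(- \frac{1}{8}\right) = - \frac{5}{4} \approx -1.25$)
$J{\left(E \right)} = 12$
$t{\left(Q,m \right)} = 10 + Q m$ ($t{\left(Q,m \right)} = -2 + \left(Q m + 12\right) = -2 + \left(12 + Q m\right) = 10 + Q m$)
$B f{\left(3 \right)} t{\left(5,-2 \right)} = \left(- \frac{5}{4}\right) 3 \left(10 + 5 \left(-2\right)\right) = - \frac{15 \left(10 - 10\right)}{4} = \left(- \frac{15}{4}\right) 0 = 0$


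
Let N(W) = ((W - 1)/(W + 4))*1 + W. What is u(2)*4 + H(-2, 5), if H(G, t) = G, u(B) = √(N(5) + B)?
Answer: -2 + 4*√67/3 ≈ 8.9138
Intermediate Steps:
N(W) = W + (-1 + W)/(4 + W) (N(W) = ((-1 + W)/(4 + W))*1 + W = (-1 + W)/(4 + W) + W = W + (-1 + W)/(4 + W))
u(B) = √(49/9 + B) (u(B) = √((-1 + 5² + 5*5)/(4 + 5) + B) = √((-1 + 25 + 25)/9 + B) = √((⅑)*49 + B) = √(49/9 + B))
u(2)*4 + H(-2, 5) = (√(49 + 9*2)/3)*4 - 2 = (√(49 + 18)/3)*4 - 2 = (√67/3)*4 - 2 = 4*√67/3 - 2 = -2 + 4*√67/3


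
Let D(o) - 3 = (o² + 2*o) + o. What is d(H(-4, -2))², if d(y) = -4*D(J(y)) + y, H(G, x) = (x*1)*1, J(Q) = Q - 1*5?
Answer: 15876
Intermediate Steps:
J(Q) = -5 + Q (J(Q) = Q - 5 = -5 + Q)
H(G, x) = x (H(G, x) = x*1 = x)
D(o) = 3 + o² + 3*o (D(o) = 3 + ((o² + 2*o) + o) = 3 + (o² + 3*o) = 3 + o² + 3*o)
d(y) = 48 - 11*y - 4*(-5 + y)² (d(y) = -4*(3 + (-5 + y)² + 3*(-5 + y)) + y = -4*(3 + (-5 + y)² + (-15 + 3*y)) + y = -4*(-12 + (-5 + y)² + 3*y) + y = (48 - 12*y - 4*(-5 + y)²) + y = 48 - 11*y - 4*(-5 + y)²)
d(H(-4, -2))² = (-52 - 4*(-2)² + 29*(-2))² = (-52 - 4*4 - 58)² = (-52 - 16 - 58)² = (-126)² = 15876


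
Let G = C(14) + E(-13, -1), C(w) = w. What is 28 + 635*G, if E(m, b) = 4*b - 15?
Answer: -3147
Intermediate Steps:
E(m, b) = -15 + 4*b
G = -5 (G = 14 + (-15 + 4*(-1)) = 14 + (-15 - 4) = 14 - 19 = -5)
28 + 635*G = 28 + 635*(-5) = 28 - 3175 = -3147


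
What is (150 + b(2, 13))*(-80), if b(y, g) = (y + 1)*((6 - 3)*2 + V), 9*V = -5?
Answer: -39920/3 ≈ -13307.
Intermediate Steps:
V = -5/9 (V = (⅑)*(-5) = -5/9 ≈ -0.55556)
b(y, g) = 49/9 + 49*y/9 (b(y, g) = (y + 1)*((6 - 3)*2 - 5/9) = (1 + y)*(3*2 - 5/9) = (1 + y)*(6 - 5/9) = (1 + y)*(49/9) = 49/9 + 49*y/9)
(150 + b(2, 13))*(-80) = (150 + (49/9 + (49/9)*2))*(-80) = (150 + (49/9 + 98/9))*(-80) = (150 + 49/3)*(-80) = (499/3)*(-80) = -39920/3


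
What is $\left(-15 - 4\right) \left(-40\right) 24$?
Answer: $18240$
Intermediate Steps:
$\left(-15 - 4\right) \left(-40\right) 24 = \left(-19\right) \left(-40\right) 24 = 760 \cdot 24 = 18240$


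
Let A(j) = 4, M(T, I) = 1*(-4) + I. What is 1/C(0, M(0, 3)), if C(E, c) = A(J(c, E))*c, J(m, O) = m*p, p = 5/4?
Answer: -1/4 ≈ -0.25000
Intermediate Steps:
p = 5/4 (p = 5*(1/4) = 5/4 ≈ 1.2500)
M(T, I) = -4 + I
J(m, O) = 5*m/4 (J(m, O) = m*(5/4) = 5*m/4)
C(E, c) = 4*c
1/C(0, M(0, 3)) = 1/(4*(-4 + 3)) = 1/(4*(-1)) = 1/(-4) = -1/4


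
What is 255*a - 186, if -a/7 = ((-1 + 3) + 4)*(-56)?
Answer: 599574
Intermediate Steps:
a = 2352 (a = -7*((-1 + 3) + 4)*(-56) = -7*(2 + 4)*(-56) = -42*(-56) = -7*(-336) = 2352)
255*a - 186 = 255*2352 - 186 = 599760 - 186 = 599574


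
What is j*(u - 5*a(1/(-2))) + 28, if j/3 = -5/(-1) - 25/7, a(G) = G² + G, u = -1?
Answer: 407/14 ≈ 29.071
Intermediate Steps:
a(G) = G + G²
j = 30/7 (j = 3*(-5/(-1) - 25/7) = 3*(-5*(-1) - 25*⅐) = 3*(5 - 25/7) = 3*(10/7) = 30/7 ≈ 4.2857)
j*(u - 5*a(1/(-2))) + 28 = 30*(-1 - 5*(1 + 1/(-2))/(-2))/7 + 28 = 30*(-1 - (-5)*(1 - ½)/2)/7 + 28 = 30*(-1 - (-5)/(2*2))/7 + 28 = 30*(-1 - 5*(-¼))/7 + 28 = 30*(-1 + 5/4)/7 + 28 = (30/7)*(¼) + 28 = 15/14 + 28 = 407/14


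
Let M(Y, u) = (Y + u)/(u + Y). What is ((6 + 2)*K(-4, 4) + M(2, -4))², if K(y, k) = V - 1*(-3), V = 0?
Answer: 625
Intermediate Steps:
K(y, k) = 3 (K(y, k) = 0 - 1*(-3) = 0 + 3 = 3)
M(Y, u) = 1 (M(Y, u) = (Y + u)/(Y + u) = 1)
((6 + 2)*K(-4, 4) + M(2, -4))² = ((6 + 2)*3 + 1)² = (8*3 + 1)² = (24 + 1)² = 25² = 625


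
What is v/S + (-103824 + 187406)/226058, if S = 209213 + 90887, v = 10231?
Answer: 13697878799/33920002900 ≈ 0.40383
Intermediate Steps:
S = 300100
v/S + (-103824 + 187406)/226058 = 10231/300100 + (-103824 + 187406)/226058 = 10231*(1/300100) + 83582*(1/226058) = 10231/300100 + 41791/113029 = 13697878799/33920002900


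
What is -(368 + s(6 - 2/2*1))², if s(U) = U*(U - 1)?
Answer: -150544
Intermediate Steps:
s(U) = U*(-1 + U)
-(368 + s(6 - 2/2*1))² = -(368 + (6 - 2/2*1)*(-1 + (6 - 2/2*1)))² = -(368 + (6 - 2*½*1)*(-1 + (6 - 2*½*1)))² = -(368 + (6 - 1*1)*(-1 + (6 - 1*1)))² = -(368 + (6 - 1)*(-1 + (6 - 1)))² = -(368 + 5*(-1 + 5))² = -(368 + 5*4)² = -(368 + 20)² = -1*388² = -1*150544 = -150544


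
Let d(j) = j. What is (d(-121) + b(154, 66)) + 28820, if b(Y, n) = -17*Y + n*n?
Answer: 30437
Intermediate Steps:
b(Y, n) = n² - 17*Y (b(Y, n) = -17*Y + n² = n² - 17*Y)
(d(-121) + b(154, 66)) + 28820 = (-121 + (66² - 17*154)) + 28820 = (-121 + (4356 - 2618)) + 28820 = (-121 + 1738) + 28820 = 1617 + 28820 = 30437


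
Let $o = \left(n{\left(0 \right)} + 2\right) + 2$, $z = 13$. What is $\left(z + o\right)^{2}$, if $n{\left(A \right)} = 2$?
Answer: $361$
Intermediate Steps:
$o = 6$ ($o = \left(2 + 2\right) + 2 = 4 + 2 = 6$)
$\left(z + o\right)^{2} = \left(13 + 6\right)^{2} = 19^{2} = 361$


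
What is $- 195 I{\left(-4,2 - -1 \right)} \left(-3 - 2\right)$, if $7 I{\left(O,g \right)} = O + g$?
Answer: $- \frac{975}{7} \approx -139.29$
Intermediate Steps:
$I{\left(O,g \right)} = \frac{O}{7} + \frac{g}{7}$ ($I{\left(O,g \right)} = \frac{O + g}{7} = \frac{O}{7} + \frac{g}{7}$)
$- 195 I{\left(-4,2 - -1 \right)} \left(-3 - 2\right) = - 195 \left(\frac{1}{7} \left(-4\right) + \frac{2 - -1}{7}\right) \left(-3 - 2\right) = - 195 \left(- \frac{4}{7} + \frac{2 + 1}{7}\right) \left(-5\right) = - 195 \left(- \frac{4}{7} + \frac{1}{7} \cdot 3\right) \left(-5\right) = - 195 \left(- \frac{4}{7} + \frac{3}{7}\right) \left(-5\right) = - 195 \left(\left(- \frac{1}{7}\right) \left(-5\right)\right) = \left(-195\right) \frac{5}{7} = - \frac{975}{7}$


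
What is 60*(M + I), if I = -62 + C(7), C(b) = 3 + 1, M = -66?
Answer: -7440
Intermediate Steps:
C(b) = 4
I = -58 (I = -62 + 4 = -58)
60*(M + I) = 60*(-66 - 58) = 60*(-124) = -7440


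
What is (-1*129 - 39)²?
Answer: 28224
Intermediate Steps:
(-1*129 - 39)² = (-129 - 39)² = (-168)² = 28224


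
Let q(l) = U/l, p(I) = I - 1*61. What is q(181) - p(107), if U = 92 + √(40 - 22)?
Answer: -8234/181 + 3*√2/181 ≈ -45.468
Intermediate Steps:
p(I) = -61 + I (p(I) = I - 61 = -61 + I)
U = 92 + 3*√2 (U = 92 + √18 = 92 + 3*√2 ≈ 96.243)
q(l) = (92 + 3*√2)/l
q(181) - p(107) = (92 + 3*√2)/181 - (-61 + 107) = (92 + 3*√2)/181 - 1*46 = (92/181 + 3*√2/181) - 46 = -8234/181 + 3*√2/181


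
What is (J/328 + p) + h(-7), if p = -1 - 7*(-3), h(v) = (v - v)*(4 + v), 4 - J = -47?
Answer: 6611/328 ≈ 20.155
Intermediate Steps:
J = 51 (J = 4 - 1*(-47) = 4 + 47 = 51)
h(v) = 0 (h(v) = 0*(4 + v) = 0)
p = 20 (p = -1 + 21 = 20)
(J/328 + p) + h(-7) = (51/328 + 20) + 0 = 6611/328 + 0 = 6611/328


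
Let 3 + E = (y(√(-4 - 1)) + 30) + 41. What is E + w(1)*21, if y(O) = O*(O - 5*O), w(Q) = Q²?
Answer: 109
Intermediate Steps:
y(O) = -4*O² (y(O) = O*(-4*O) = -4*O²)
E = 88 (E = -3 + ((-4*(√(-4 - 1))² + 30) + 41) = -3 + ((-4*(√(-5))² + 30) + 41) = -3 + ((-4*(I*√5)² + 30) + 41) = -3 + ((-4*(-5) + 30) + 41) = -3 + ((20 + 30) + 41) = -3 + (50 + 41) = -3 + 91 = 88)
E + w(1)*21 = 88 + 1²*21 = 88 + 1*21 = 88 + 21 = 109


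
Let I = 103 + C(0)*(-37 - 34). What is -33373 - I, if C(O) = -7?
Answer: -33973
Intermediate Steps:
I = 600 (I = 103 - 7*(-37 - 34) = 103 - 7*(-71) = 103 + 497 = 600)
-33373 - I = -33373 - 1*600 = -33373 - 600 = -33973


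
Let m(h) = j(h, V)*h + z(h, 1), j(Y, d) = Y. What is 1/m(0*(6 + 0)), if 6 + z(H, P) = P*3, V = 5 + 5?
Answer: -⅓ ≈ -0.33333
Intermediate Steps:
V = 10
z(H, P) = -6 + 3*P (z(H, P) = -6 + P*3 = -6 + 3*P)
m(h) = -3 + h² (m(h) = h*h + (-6 + 3*1) = h² + (-6 + 3) = h² - 3 = -3 + h²)
1/m(0*(6 + 0)) = 1/(-3 + (0*(6 + 0))²) = 1/(-3 + (0*6)²) = 1/(-3 + 0²) = 1/(-3 + 0) = 1/(-3) = -⅓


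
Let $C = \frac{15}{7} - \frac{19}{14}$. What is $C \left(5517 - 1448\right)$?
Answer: $\frac{44759}{14} \approx 3197.1$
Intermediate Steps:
$C = \frac{11}{14}$ ($C = 15 \cdot \frac{1}{7} - \frac{19}{14} = \frac{15}{7} - \frac{19}{14} = \frac{11}{14} \approx 0.78571$)
$C \left(5517 - 1448\right) = \frac{11 \left(5517 - 1448\right)}{14} = \frac{11}{14} \cdot 4069 = \frac{44759}{14}$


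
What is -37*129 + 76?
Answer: -4697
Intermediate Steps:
-37*129 + 76 = -4773 + 76 = -4697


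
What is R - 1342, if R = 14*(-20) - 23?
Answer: -1645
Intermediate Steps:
R = -303 (R = -280 - 23 = -303)
R - 1342 = -303 - 1342 = -1645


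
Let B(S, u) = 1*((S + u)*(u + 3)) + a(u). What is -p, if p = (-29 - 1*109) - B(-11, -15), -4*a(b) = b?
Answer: 1815/4 ≈ 453.75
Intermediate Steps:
a(b) = -b/4
B(S, u) = -u/4 + (3 + u)*(S + u) (B(S, u) = 1*((S + u)*(u + 3)) - u/4 = 1*((S + u)*(3 + u)) - u/4 = 1*((3 + u)*(S + u)) - u/4 = (3 + u)*(S + u) - u/4 = -u/4 + (3 + u)*(S + u))
p = -1815/4 (p = (-29 - 1*109) - ((-15)² + 3*(-11) + (11/4)*(-15) - 11*(-15)) = (-29 - 109) - (225 - 33 - 165/4 + 165) = -138 - 1*1263/4 = -138 - 1263/4 = -1815/4 ≈ -453.75)
-p = -1*(-1815/4) = 1815/4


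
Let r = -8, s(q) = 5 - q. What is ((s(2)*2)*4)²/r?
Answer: -72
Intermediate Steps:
((s(2)*2)*4)²/r = (((5 - 1*2)*2)*4)²/(-8) = -64*(5 - 2)²/8 = -((3*2)*4)²/8 = -(6*4)²/8 = -⅛*24² = -⅛*576 = -72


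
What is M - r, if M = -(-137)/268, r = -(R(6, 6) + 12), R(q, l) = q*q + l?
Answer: 14609/268 ≈ 54.511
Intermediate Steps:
R(q, l) = l + q² (R(q, l) = q² + l = l + q²)
r = -54 (r = -((6 + 6²) + 12) = -((6 + 36) + 12) = -(42 + 12) = -1*54 = -54)
M = 137/268 (M = -(-137)/268 = -1*(-137/268) = 137/268 ≈ 0.51119)
M - r = 137/268 - 1*(-54) = 137/268 + 54 = 14609/268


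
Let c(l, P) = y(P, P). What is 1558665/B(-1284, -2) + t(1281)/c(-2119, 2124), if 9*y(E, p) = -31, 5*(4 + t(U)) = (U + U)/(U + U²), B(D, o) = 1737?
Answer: 17229062278/19175515 ≈ 898.49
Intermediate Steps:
t(U) = -4 + 2*U/(5*(U + U²)) (t(U) = -4 + ((U + U)/(U + U²))/5 = -4 + ((2*U)/(U + U²))/5 = -4 + (2*U/(U + U²))/5 = -4 + 2*U/(5*(U + U²)))
y(E, p) = -31/9 (y(E, p) = (⅑)*(-31) = -31/9)
c(l, P) = -31/9
1558665/B(-1284, -2) + t(1281)/c(-2119, 2124) = 1558665/1737 + (2*(-9 - 10*1281)/(5*(1 + 1281)))/(-31/9) = 1558665*(1/1737) + ((⅖)*(-9 - 12810)/1282)*(-9/31) = 173185/193 + ((⅖)*(1/1282)*(-12819))*(-9/31) = 173185/193 - 12819/3205*(-9/31) = 173185/193 + 115371/99355 = 17229062278/19175515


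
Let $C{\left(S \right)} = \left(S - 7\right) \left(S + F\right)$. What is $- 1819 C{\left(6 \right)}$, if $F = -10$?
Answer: $-7276$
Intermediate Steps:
$C{\left(S \right)} = \left(-10 + S\right) \left(-7 + S\right)$ ($C{\left(S \right)} = \left(S - 7\right) \left(S - 10\right) = \left(-7 + S\right) \left(-10 + S\right) = \left(-10 + S\right) \left(-7 + S\right)$)
$- 1819 C{\left(6 \right)} = - 1819 \left(70 + 6^{2} - 102\right) = - 1819 \left(70 + 36 - 102\right) = \left(-1819\right) 4 = -7276$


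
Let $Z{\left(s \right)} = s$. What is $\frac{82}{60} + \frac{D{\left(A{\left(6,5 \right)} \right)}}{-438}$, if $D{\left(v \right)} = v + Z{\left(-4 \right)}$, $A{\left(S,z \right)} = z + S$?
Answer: $\frac{493}{365} \approx 1.3507$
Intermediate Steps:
$A{\left(S,z \right)} = S + z$
$D{\left(v \right)} = -4 + v$ ($D{\left(v \right)} = v - 4 = -4 + v$)
$\frac{82}{60} + \frac{D{\left(A{\left(6,5 \right)} \right)}}{-438} = \frac{82}{60} + \frac{-4 + \left(6 + 5\right)}{-438} = 82 \cdot \frac{1}{60} + \left(-4 + 11\right) \left(- \frac{1}{438}\right) = \frac{41}{30} + 7 \left(- \frac{1}{438}\right) = \frac{41}{30} - \frac{7}{438} = \frac{493}{365}$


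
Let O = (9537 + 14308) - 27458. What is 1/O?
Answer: -1/3613 ≈ -0.00027678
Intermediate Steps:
O = -3613 (O = 23845 - 27458 = -3613)
1/O = 1/(-3613) = -1/3613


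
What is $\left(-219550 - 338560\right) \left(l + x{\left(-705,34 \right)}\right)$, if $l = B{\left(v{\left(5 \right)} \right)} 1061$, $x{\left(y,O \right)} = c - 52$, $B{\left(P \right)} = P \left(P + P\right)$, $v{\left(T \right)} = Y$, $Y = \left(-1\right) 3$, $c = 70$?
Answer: $-10668830760$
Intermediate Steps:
$Y = -3$
$v{\left(T \right)} = -3$
$B{\left(P \right)} = 2 P^{2}$ ($B{\left(P \right)} = P 2 P = 2 P^{2}$)
$x{\left(y,O \right)} = 18$ ($x{\left(y,O \right)} = 70 - 52 = 18$)
$l = 19098$ ($l = 2 \left(-3\right)^{2} \cdot 1061 = 2 \cdot 9 \cdot 1061 = 18 \cdot 1061 = 19098$)
$\left(-219550 - 338560\right) \left(l + x{\left(-705,34 \right)}\right) = \left(-219550 - 338560\right) \left(19098 + 18\right) = \left(-558110\right) 19116 = -10668830760$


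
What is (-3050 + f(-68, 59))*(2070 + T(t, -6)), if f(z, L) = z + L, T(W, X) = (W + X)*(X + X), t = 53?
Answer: -4606854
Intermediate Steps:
T(W, X) = 2*X*(W + X) (T(W, X) = (W + X)*(2*X) = 2*X*(W + X))
f(z, L) = L + z
(-3050 + f(-68, 59))*(2070 + T(t, -6)) = (-3050 + (59 - 68))*(2070 + 2*(-6)*(53 - 6)) = (-3050 - 9)*(2070 + 2*(-6)*47) = -3059*(2070 - 564) = -3059*1506 = -4606854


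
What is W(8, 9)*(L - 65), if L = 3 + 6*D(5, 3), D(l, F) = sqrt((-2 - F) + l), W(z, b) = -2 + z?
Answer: -372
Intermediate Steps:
D(l, F) = sqrt(-2 + l - F)
L = 3 (L = 3 + 6*sqrt(-2 + 5 - 1*3) = 3 + 6*sqrt(-2 + 5 - 3) = 3 + 6*sqrt(0) = 3 + 6*0 = 3 + 0 = 3)
W(8, 9)*(L - 65) = (-2 + 8)*(3 - 65) = 6*(-62) = -372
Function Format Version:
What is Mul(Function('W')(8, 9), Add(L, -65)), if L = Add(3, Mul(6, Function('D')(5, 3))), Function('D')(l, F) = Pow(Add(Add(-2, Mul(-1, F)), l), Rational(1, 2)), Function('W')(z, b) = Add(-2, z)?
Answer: -372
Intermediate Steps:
Function('D')(l, F) = Pow(Add(-2, l, Mul(-1, F)), Rational(1, 2))
L = 3 (L = Add(3, Mul(6, Pow(Add(-2, 5, Mul(-1, 3)), Rational(1, 2)))) = Add(3, Mul(6, Pow(Add(-2, 5, -3), Rational(1, 2)))) = Add(3, Mul(6, Pow(0, Rational(1, 2)))) = Add(3, Mul(6, 0)) = Add(3, 0) = 3)
Mul(Function('W')(8, 9), Add(L, -65)) = Mul(Add(-2, 8), Add(3, -65)) = Mul(6, -62) = -372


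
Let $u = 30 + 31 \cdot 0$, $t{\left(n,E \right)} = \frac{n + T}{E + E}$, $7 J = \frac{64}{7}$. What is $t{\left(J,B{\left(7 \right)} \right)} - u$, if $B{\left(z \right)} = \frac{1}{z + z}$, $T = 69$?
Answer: $\frac{3235}{7} \approx 462.14$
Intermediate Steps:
$B{\left(z \right)} = \frac{1}{2 z}$
$J = \frac{64}{49}$ ($J = \frac{64 \cdot \frac{1}{7}}{7} = \frac{1}{7} \cdot \frac{64}{7} = \frac{64}{49} \approx 1.3061$)
$t{\left(n,E \right)} = \frac{69 + n}{2 E}$ ($t{\left(n,E \right)} = \frac{n + 69}{E + E} = \frac{69 + n}{2 E}$)
$u = 30$ ($u = 30 + 0 = 30$)
$t{\left(J,B{\left(7 \right)} \right)} - u = \frac{69 + \frac{64}{49}}{2 \frac{1}{2 \cdot 7}} - 30 = \frac{1}{2} \frac{1}{\frac{1}{2} \cdot \frac{1}{7}} \cdot \frac{3445}{49} - 30 = \frac{1}{2} \frac{1}{\frac{1}{14}} \cdot \frac{3445}{49} - 30 = \frac{1}{2} \cdot 14 \cdot \frac{3445}{49} - 30 = \frac{3445}{7} - 30 = \frac{3235}{7}$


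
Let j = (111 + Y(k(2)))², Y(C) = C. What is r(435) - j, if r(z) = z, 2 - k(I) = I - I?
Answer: -12334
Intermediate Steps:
k(I) = 2 (k(I) = 2 - (I - I) = 2 - 1*0 = 2 + 0 = 2)
j = 12769 (j = (111 + 2)² = 113² = 12769)
r(435) - j = 435 - 1*12769 = 435 - 12769 = -12334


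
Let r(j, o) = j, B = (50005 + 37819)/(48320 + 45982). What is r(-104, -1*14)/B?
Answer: -612963/5489 ≈ -111.67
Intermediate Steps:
B = 43912/47151 (B = 87824/94302 = 87824*(1/94302) = 43912/47151 ≈ 0.93131)
r(-104, -1*14)/B = -104/43912/47151 = -104*47151/43912 = -612963/5489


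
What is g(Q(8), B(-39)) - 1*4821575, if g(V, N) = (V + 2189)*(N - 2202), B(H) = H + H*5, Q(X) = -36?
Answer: -10066283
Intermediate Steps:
B(H) = 6*H (B(H) = H + 5*H = 6*H)
g(V, N) = (-2202 + N)*(2189 + V) (g(V, N) = (2189 + V)*(-2202 + N) = (-2202 + N)*(2189 + V))
g(Q(8), B(-39)) - 1*4821575 = (-4820178 - 2202*(-36) + 2189*(6*(-39)) + (6*(-39))*(-36)) - 1*4821575 = (-4820178 + 79272 + 2189*(-234) - 234*(-36)) - 4821575 = (-4820178 + 79272 - 512226 + 8424) - 4821575 = -5244708 - 4821575 = -10066283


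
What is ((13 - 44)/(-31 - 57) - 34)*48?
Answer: -17766/11 ≈ -1615.1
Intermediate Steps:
((13 - 44)/(-31 - 57) - 34)*48 = (-31/(-88) - 34)*48 = (-31*(-1/88) - 34)*48 = (31/88 - 34)*48 = -2961/88*48 = -17766/11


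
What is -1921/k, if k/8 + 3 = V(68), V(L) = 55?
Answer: -1921/416 ≈ -4.6178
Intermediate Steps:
k = 416 (k = -24 + 8*55 = -24 + 440 = 416)
-1921/k = -1921/416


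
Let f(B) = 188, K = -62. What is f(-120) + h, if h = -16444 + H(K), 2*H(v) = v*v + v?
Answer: -14365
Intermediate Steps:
H(v) = v/2 + v²/2 (H(v) = (v*v + v)/2 = (v² + v)/2 = (v + v²)/2 = v/2 + v²/2)
h = -14553 (h = -16444 + (½)*(-62)*(1 - 62) = -16444 + (½)*(-62)*(-61) = -16444 + 1891 = -14553)
f(-120) + h = 188 - 14553 = -14365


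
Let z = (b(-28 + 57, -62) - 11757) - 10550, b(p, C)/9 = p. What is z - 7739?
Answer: -29785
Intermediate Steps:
b(p, C) = 9*p
z = -22046 (z = (9*(-28 + 57) - 11757) - 10550 = (9*29 - 11757) - 10550 = (261 - 11757) - 10550 = -11496 - 10550 = -22046)
z - 7739 = -22046 - 7739 = -29785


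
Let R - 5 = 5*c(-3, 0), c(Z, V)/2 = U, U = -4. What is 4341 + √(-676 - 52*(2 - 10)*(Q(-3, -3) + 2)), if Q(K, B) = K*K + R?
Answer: 4341 + 2*I*√2665 ≈ 4341.0 + 103.25*I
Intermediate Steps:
c(Z, V) = -8 (c(Z, V) = 2*(-4) = -8)
R = -35 (R = 5 + 5*(-8) = 5 - 40 = -35)
Q(K, B) = -35 + K² (Q(K, B) = K*K - 35 = K² - 35 = -35 + K²)
4341 + √(-676 - 52*(2 - 10)*(Q(-3, -3) + 2)) = 4341 + √(-676 - 52*(2 - 10)*((-35 + (-3)²) + 2)) = 4341 + √(-676 - (-416)*((-35 + 9) + 2)) = 4341 + √(-676 - (-416)*(-26 + 2)) = 4341 + √(-676 - (-416)*(-24)) = 4341 + √(-676 - 52*192) = 4341 + √(-676 - 9984) = 4341 + √(-10660) = 4341 + 2*I*√2665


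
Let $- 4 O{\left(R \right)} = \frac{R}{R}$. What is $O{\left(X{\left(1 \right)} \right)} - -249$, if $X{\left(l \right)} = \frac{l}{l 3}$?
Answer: $\frac{995}{4} \approx 248.75$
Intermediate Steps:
$X{\left(l \right)} = \frac{1}{3}$ ($X{\left(l \right)} = \frac{l}{3 l} = l \frac{1}{3 l} = \frac{1}{3}$)
$O{\left(R \right)} = - \frac{1}{4}$ ($O{\left(R \right)} = - \frac{R \frac{1}{R}}{4} = \left(- \frac{1}{4}\right) 1 = - \frac{1}{4}$)
$O{\left(X{\left(1 \right)} \right)} - -249 = - \frac{1}{4} - -249 = - \frac{1}{4} + 249 = \frac{995}{4}$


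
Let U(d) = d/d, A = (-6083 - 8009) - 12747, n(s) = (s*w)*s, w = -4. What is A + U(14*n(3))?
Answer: -26838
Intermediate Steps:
n(s) = -4*s² (n(s) = (s*(-4))*s = (-4*s)*s = -4*s²)
A = -26839 (A = -14092 - 12747 = -26839)
U(d) = 1
A + U(14*n(3)) = -26839 + 1 = -26838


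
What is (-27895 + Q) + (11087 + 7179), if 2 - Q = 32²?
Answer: -10651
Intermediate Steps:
Q = -1022 (Q = 2 - 1*32² = 2 - 1*1024 = 2 - 1024 = -1022)
(-27895 + Q) + (11087 + 7179) = (-27895 - 1022) + (11087 + 7179) = -28917 + 18266 = -10651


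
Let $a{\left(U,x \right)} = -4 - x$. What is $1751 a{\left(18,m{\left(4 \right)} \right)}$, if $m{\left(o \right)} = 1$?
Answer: $-8755$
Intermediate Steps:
$1751 a{\left(18,m{\left(4 \right)} \right)} = 1751 \left(-4 - 1\right) = 1751 \left(-5\right) = -8755$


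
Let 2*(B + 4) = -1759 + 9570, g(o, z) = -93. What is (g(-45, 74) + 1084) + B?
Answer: 9785/2 ≈ 4892.5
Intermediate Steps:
B = 7803/2 (B = -4 + (-1759 + 9570)/2 = -4 + (1/2)*7811 = -4 + 7811/2 = 7803/2 ≈ 3901.5)
(g(-45, 74) + 1084) + B = (-93 + 1084) + 7803/2 = 991 + 7803/2 = 9785/2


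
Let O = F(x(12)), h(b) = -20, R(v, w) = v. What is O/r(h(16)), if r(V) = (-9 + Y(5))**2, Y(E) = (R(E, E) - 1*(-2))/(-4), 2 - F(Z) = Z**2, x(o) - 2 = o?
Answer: -3104/1849 ≈ -1.6787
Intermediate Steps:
x(o) = 2 + o
F(Z) = 2 - Z**2
Y(E) = -1/2 - E/4 (Y(E) = (E - 1*(-2))/(-4) = (E + 2)*(-1/4) = (2 + E)*(-1/4) = -1/2 - E/4)
r(V) = 1849/16 (r(V) = (-9 + (-1/2 - 1/4*5))**2 = (-9 + (-1/2 - 5/4))**2 = (-9 - 7/4)**2 = (-43/4)**2 = 1849/16)
O = -194 (O = 2 - (2 + 12)**2 = 2 - 1*14**2 = 2 - 1*196 = 2 - 196 = -194)
O/r(h(16)) = -194/1849/16 = -194*16/1849 = -3104/1849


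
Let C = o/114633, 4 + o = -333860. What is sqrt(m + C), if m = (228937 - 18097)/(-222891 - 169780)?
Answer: 4*I*sqrt(5392811685057452837)/5001450527 ≈ 1.8573*I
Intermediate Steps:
o = -333864 (o = -4 - 333860 = -333864)
C = -37096/12737 (C = -333864/114633 = -333864*1/114633 = -37096/12737 ≈ -2.9125)
m = -210840/392671 (m = 210840/(-392671) = 210840*(-1/392671) = -210840/392671 ≈ -0.53694)
sqrt(m + C) = sqrt(-210840/392671 - 37096/12737) = sqrt(-17251992496/5001450527) = 4*I*sqrt(5392811685057452837)/5001450527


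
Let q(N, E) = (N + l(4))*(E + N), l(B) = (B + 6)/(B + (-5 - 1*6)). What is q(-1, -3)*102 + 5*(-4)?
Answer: 6796/7 ≈ 970.86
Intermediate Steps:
l(B) = (6 + B)/(-11 + B) (l(B) = (6 + B)/(B + (-5 - 6)) = (6 + B)/(B - 11) = (6 + B)/(-11 + B))
q(N, E) = (-10/7 + N)*(E + N) (q(N, E) = (N + (6 + 4)/(-11 + 4))*(E + N) = (N + 10/(-7))*(E + N) = (N - ⅐*10)*(E + N) = (N - 10/7)*(E + N) = (-10/7 + N)*(E + N))
q(-1, -3)*102 + 5*(-4) = ((-1)² - 10/7*(-3) - 10/7*(-1) - 3*(-1))*102 + 5*(-4) = (1 + 30/7 + 10/7 + 3)*102 - 20 = (68/7)*102 - 20 = 6936/7 - 20 = 6796/7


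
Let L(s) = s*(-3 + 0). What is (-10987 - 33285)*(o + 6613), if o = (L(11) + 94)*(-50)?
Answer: -157741136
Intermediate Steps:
L(s) = -3*s (L(s) = s*(-3) = -3*s)
o = -3050 (o = (-3*11 + 94)*(-50) = (-33 + 94)*(-50) = 61*(-50) = -3050)
(-10987 - 33285)*(o + 6613) = (-10987 - 33285)*(-3050 + 6613) = -44272*3563 = -157741136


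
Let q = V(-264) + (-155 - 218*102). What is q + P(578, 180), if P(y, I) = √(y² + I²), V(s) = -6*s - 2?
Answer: -20809 + 2*√91621 ≈ -20204.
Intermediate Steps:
V(s) = -2 - 6*s
P(y, I) = √(I² + y²)
q = -20809 (q = (-2 - 6*(-264)) + (-155 - 218*102) = (-2 + 1584) + (-155 - 22236) = 1582 - 22391 = -20809)
q + P(578, 180) = -20809 + √(180² + 578²) = -20809 + √(32400 + 334084) = -20809 + √366484 = -20809 + 2*√91621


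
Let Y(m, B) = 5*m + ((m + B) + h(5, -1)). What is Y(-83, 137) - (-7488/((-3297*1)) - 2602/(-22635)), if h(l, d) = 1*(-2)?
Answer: -9089295553/24875865 ≈ -365.39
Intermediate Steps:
h(l, d) = -2
Y(m, B) = -2 + B + 6*m (Y(m, B) = 5*m + ((m + B) - 2) = 5*m + ((B + m) - 2) = 5*m + (-2 + B + m) = -2 + B + 6*m)
Y(-83, 137) - (-7488/((-3297*1)) - 2602/(-22635)) = (-2 + 137 + 6*(-83)) - (-7488/((-3297*1)) - 2602/(-22635)) = (-2 + 137 - 498) - (-7488/(-3297) - 2602*(-1/22635)) = -363 - (-7488*(-1/3297) + 2602/22635) = -363 - (2496/1099 + 2602/22635) = -363 - 1*59356558/24875865 = -363 - 59356558/24875865 = -9089295553/24875865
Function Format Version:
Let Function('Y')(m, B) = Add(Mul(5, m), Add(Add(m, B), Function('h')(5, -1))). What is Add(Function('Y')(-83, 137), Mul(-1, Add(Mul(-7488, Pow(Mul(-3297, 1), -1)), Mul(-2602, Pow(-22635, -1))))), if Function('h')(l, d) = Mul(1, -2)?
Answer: Rational(-9089295553, 24875865) ≈ -365.39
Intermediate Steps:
Function('h')(l, d) = -2
Function('Y')(m, B) = Add(-2, B, Mul(6, m)) (Function('Y')(m, B) = Add(Mul(5, m), Add(Add(m, B), -2)) = Add(Mul(5, m), Add(Add(B, m), -2)) = Add(Mul(5, m), Add(-2, B, m)) = Add(-2, B, Mul(6, m)))
Add(Function('Y')(-83, 137), Mul(-1, Add(Mul(-7488, Pow(Mul(-3297, 1), -1)), Mul(-2602, Pow(-22635, -1))))) = Add(Add(-2, 137, Mul(6, -83)), Mul(-1, Add(Mul(-7488, Pow(Mul(-3297, 1), -1)), Mul(-2602, Pow(-22635, -1))))) = Add(Add(-2, 137, -498), Mul(-1, Add(Mul(-7488, Pow(-3297, -1)), Mul(-2602, Rational(-1, 22635))))) = Add(-363, Mul(-1, Add(Mul(-7488, Rational(-1, 3297)), Rational(2602, 22635)))) = Add(-363, Mul(-1, Add(Rational(2496, 1099), Rational(2602, 22635)))) = Add(-363, Mul(-1, Rational(59356558, 24875865))) = Add(-363, Rational(-59356558, 24875865)) = Rational(-9089295553, 24875865)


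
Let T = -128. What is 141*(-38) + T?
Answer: -5486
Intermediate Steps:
141*(-38) + T = 141*(-38) - 128 = -5358 - 128 = -5486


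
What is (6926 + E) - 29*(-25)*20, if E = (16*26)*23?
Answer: 30994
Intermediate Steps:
E = 9568 (E = 416*23 = 9568)
(6926 + E) - 29*(-25)*20 = (6926 + 9568) - 29*(-25)*20 = 16494 + 725*20 = 16494 + 14500 = 30994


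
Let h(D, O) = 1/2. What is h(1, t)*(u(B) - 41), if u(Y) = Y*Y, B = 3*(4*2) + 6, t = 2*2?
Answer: 859/2 ≈ 429.50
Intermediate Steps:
t = 4
h(D, O) = ½
B = 30 (B = 3*8 + 6 = 24 + 6 = 30)
u(Y) = Y²
h(1, t)*(u(B) - 41) = (30² - 41)/2 = (900 - 41)/2 = (½)*859 = 859/2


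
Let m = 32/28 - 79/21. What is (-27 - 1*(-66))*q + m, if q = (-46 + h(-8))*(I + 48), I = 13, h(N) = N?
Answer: -2697841/21 ≈ -1.2847e+5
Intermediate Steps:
m = -55/21 (m = 32*(1/28) - 79*1/21 = 8/7 - 79/21 = -55/21 ≈ -2.6190)
q = -3294 (q = (-46 - 8)*(13 + 48) = -54*61 = -3294)
(-27 - 1*(-66))*q + m = (-27 - 1*(-66))*(-3294) - 55/21 = (-27 + 66)*(-3294) - 55/21 = 39*(-3294) - 55/21 = -128466 - 55/21 = -2697841/21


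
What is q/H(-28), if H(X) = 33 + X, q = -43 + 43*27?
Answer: 1118/5 ≈ 223.60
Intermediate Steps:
q = 1118 (q = -43 + 1161 = 1118)
q/H(-28) = 1118/(33 - 28) = 1118/5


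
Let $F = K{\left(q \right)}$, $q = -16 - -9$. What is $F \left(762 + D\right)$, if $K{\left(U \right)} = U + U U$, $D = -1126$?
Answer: $-15288$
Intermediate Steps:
$q = -7$ ($q = -16 + 9 = -7$)
$K{\left(U \right)} = U + U^{2}$
$F = 42$ ($F = - 7 \left(1 - 7\right) = \left(-7\right) \left(-6\right) = 42$)
$F \left(762 + D\right) = 42 \left(762 - 1126\right) = 42 \left(-364\right) = -15288$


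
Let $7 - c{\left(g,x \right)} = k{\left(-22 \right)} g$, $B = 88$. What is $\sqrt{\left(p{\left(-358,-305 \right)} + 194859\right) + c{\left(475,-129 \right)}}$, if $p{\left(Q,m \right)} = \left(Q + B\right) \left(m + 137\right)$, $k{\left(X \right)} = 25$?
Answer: $\sqrt{228351} \approx 477.86$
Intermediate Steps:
$p{\left(Q,m \right)} = \left(88 + Q\right) \left(137 + m\right)$ ($p{\left(Q,m \right)} = \left(Q + 88\right) \left(m + 137\right) = \left(88 + Q\right) \left(137 + m\right)$)
$c{\left(g,x \right)} = 7 - 25 g$
$\sqrt{\left(p{\left(-358,-305 \right)} + 194859\right) + c{\left(475,-129 \right)}} = \sqrt{\left(\left(12056 + 88 \left(-305\right) + 137 \left(-358\right) - -109190\right) + 194859\right) + \left(7 - 11875\right)} = \sqrt{\left(\left(12056 - 26840 - 49046 + 109190\right) + 194859\right) + \left(7 - 11875\right)} = \sqrt{\left(45360 + 194859\right) - 11868} = \sqrt{240219 - 11868} = \sqrt{228351}$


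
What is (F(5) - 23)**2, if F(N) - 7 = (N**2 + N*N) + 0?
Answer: 1156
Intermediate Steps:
F(N) = 7 + 2*N**2 (F(N) = 7 + ((N**2 + N*N) + 0) = 7 + ((N**2 + N**2) + 0) = 7 + (2*N**2 + 0) = 7 + 2*N**2)
(F(5) - 23)**2 = ((7 + 2*5**2) - 23)**2 = ((7 + 2*25) - 23)**2 = ((7 + 50) - 23)**2 = (57 - 23)**2 = 34**2 = 1156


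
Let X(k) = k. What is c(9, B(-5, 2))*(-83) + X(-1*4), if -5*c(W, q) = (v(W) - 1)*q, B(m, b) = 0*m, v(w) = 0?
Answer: -4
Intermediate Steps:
B(m, b) = 0
c(W, q) = q/5 (c(W, q) = -(0 - 1)*q/5 = -(-1)*q/5 = q/5)
c(9, B(-5, 2))*(-83) + X(-1*4) = ((1/5)*0)*(-83) - 1*4 = 0*(-83) - 4 = 0 - 4 = -4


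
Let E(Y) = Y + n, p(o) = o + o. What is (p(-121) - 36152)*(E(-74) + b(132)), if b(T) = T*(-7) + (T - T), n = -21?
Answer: 37085486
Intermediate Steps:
p(o) = 2*o
b(T) = -7*T (b(T) = -7*T + 0 = -7*T)
E(Y) = -21 + Y (E(Y) = Y - 21 = -21 + Y)
(p(-121) - 36152)*(E(-74) + b(132)) = (2*(-121) - 36152)*((-21 - 74) - 7*132) = (-242 - 36152)*(-95 - 924) = -36394*(-1019) = 37085486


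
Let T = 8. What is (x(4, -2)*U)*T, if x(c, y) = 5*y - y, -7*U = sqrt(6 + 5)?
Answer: 64*sqrt(11)/7 ≈ 30.323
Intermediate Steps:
U = -sqrt(11)/7 (U = -sqrt(6 + 5)/7 = -sqrt(11)/7 ≈ -0.47380)
x(c, y) = 4*y
(x(4, -2)*U)*T = ((4*(-2))*(-sqrt(11)/7))*8 = -(-8)*sqrt(11)/7*8 = (8*sqrt(11)/7)*8 = 64*sqrt(11)/7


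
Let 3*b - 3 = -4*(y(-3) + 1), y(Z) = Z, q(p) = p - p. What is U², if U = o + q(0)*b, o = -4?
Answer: 16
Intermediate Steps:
q(p) = 0
b = 11/3 (b = 1 + (-4*(-3 + 1))/3 = 1 + (-4*(-2))/3 = 1 + (⅓)*8 = 1 + 8/3 = 11/3 ≈ 3.6667)
U = -4 (U = -4 + 0*(11/3) = -4 + 0 = -4)
U² = (-4)² = 16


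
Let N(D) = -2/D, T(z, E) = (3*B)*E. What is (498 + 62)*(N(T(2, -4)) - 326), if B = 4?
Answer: -547610/3 ≈ -1.8254e+5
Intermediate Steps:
T(z, E) = 12*E (T(z, E) = (3*4)*E = 12*E)
(498 + 62)*(N(T(2, -4)) - 326) = (498 + 62)*(-2/(12*(-4)) - 326) = 560*(-2/(-48) - 326) = 560*(-2*(-1/48) - 326) = 560*(1/24 - 326) = 560*(-7823/24) = -547610/3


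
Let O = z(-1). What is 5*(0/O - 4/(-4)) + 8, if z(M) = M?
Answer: 13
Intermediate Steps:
O = -1
5*(0/O - 4/(-4)) + 8 = 5*(0/(-1) - 4/(-4)) + 8 = 5*(0*(-1) - 4*(-¼)) + 8 = 5*(0 + 1) + 8 = 5*1 + 8 = 5 + 8 = 13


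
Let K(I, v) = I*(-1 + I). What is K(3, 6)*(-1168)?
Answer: -7008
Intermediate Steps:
K(3, 6)*(-1168) = (3*(-1 + 3))*(-1168) = (3*2)*(-1168) = 6*(-1168) = -7008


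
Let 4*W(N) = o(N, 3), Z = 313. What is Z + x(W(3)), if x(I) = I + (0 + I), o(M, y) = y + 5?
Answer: 317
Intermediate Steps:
o(M, y) = 5 + y
W(N) = 2 (W(N) = (5 + 3)/4 = (1/4)*8 = 2)
x(I) = 2*I (x(I) = I + I = 2*I)
Z + x(W(3)) = 313 + 2*2 = 313 + 4 = 317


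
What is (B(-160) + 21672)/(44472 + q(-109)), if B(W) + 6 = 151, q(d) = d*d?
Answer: 21817/56353 ≈ 0.38715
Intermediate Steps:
q(d) = d²
B(W) = 145 (B(W) = -6 + 151 = 145)
(B(-160) + 21672)/(44472 + q(-109)) = (145 + 21672)/(44472 + (-109)²) = 21817/(44472 + 11881) = 21817/56353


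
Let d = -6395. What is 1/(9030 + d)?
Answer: 1/2635 ≈ 0.00037951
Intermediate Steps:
1/(9030 + d) = 1/(9030 - 6395) = 1/2635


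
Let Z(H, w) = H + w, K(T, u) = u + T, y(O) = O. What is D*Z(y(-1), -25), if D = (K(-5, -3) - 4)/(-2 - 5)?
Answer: -312/7 ≈ -44.571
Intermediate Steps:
K(T, u) = T + u
D = 12/7 (D = ((-5 - 3) - 4)/(-2 - 5) = (-8 - 4)/(-7) = -12*(-⅐) = 12/7 ≈ 1.7143)
D*Z(y(-1), -25) = 12*(-1 - 25)/7 = (12/7)*(-26) = -312/7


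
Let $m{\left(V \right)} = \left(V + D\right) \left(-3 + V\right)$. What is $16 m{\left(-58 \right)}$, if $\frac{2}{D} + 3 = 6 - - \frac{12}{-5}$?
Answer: $\frac{160064}{3} \approx 53355.0$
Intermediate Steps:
$D = \frac{10}{3}$ ($D = \frac{2}{-3 + \left(6 - - \frac{12}{-5}\right)} = \frac{2}{-3 + \left(6 - \left(-12\right) \left(- \frac{1}{5}\right)\right)} = \frac{2}{-3 + \left(6 - \frac{12}{5}\right)} = \frac{2}{-3 + \frac{18}{5}} = \frac{2}{\frac{3}{5}} = 2 \cdot \frac{5}{3} = \frac{10}{3} \approx 3.3333$)
$m{\left(V \right)} = \left(-3 + V\right) \left(\frac{10}{3} + V\right)$ ($m{\left(V \right)} = \left(V + \frac{10}{3}\right) \left(-3 + V\right) = \left(\frac{10}{3} + V\right) \left(-3 + V\right) = \left(-3 + V\right) \left(\frac{10}{3} + V\right)$)
$16 m{\left(-58 \right)} = 16 \left(-10 + \left(-58\right)^{2} + \frac{1}{3} \left(-58\right)\right) = 16 \left(-10 + 3364 - \frac{58}{3}\right) = 16 \cdot \frac{10004}{3} = \frac{160064}{3}$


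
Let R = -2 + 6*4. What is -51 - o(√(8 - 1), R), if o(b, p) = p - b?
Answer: -73 + √7 ≈ -70.354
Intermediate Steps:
R = 22 (R = -2 + 24 = 22)
-51 - o(√(8 - 1), R) = -51 - (22 - √(8 - 1)) = -51 - (22 - √7) = -51 + (-22 + √7) = -73 + √7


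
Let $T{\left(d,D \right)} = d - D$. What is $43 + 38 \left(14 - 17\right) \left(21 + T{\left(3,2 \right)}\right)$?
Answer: $-2465$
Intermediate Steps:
$43 + 38 \left(14 - 17\right) \left(21 + T{\left(3,2 \right)}\right) = 43 + 38 \left(14 - 17\right) \left(21 + \left(3 - 2\right)\right) = 43 + 38 \left(- 3 \left(21 + \left(3 - 2\right)\right)\right) = 43 + 38 \left(- 3 \left(21 + 1\right)\right) = 43 + 38 \left(\left(-3\right) 22\right) = 43 + 38 \left(-66\right) = 43 - 2508 = -2465$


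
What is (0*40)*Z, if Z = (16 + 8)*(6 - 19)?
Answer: 0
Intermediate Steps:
Z = -312 (Z = 24*(-13) = -312)
(0*40)*Z = (0*40)*(-312) = 0*(-312) = 0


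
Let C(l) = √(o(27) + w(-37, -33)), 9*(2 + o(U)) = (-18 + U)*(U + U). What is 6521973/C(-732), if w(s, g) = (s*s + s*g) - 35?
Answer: 2173991*√2607/869 ≈ 1.2773e+5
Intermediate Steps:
w(s, g) = -35 + s² + g*s (w(s, g) = (s² + g*s) - 35 = -35 + s² + g*s)
o(U) = -2 + 2*U*(-18 + U)/9 (o(U) = -2 + ((-18 + U)*(U + U))/9 = -2 + ((-18 + U)*(2*U))/9 = -2 + (2*U*(-18 + U))/9 = -2 + 2*U*(-18 + U)/9)
C(l) = √2607 (C(l) = √((-2 - 4*27 + (2/9)*27²) + (-35 + (-37)² - 33*(-37))) = √((-2 - 108 + (2/9)*729) + (-35 + 1369 + 1221)) = √((-2 - 108 + 162) + 2555) = √(52 + 2555) = √2607)
6521973/C(-732) = 6521973/(√2607) = 6521973*(√2607/2607) = 2173991*√2607/869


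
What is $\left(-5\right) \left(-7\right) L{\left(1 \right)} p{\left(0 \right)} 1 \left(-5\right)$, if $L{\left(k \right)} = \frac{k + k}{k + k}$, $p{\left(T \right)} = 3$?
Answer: $-525$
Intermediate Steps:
$L{\left(k \right)} = 1$ ($L{\left(k \right)} = \frac{2 k}{2 k} = 2 k \frac{1}{2 k} = 1$)
$\left(-5\right) \left(-7\right) L{\left(1 \right)} p{\left(0 \right)} 1 \left(-5\right) = \left(-5\right) \left(-7\right) 1 \cdot 3 \cdot 1 \left(-5\right) = 35 \cdot 1 \cdot 3 \left(-5\right) = 35 \left(-15\right) = -525$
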